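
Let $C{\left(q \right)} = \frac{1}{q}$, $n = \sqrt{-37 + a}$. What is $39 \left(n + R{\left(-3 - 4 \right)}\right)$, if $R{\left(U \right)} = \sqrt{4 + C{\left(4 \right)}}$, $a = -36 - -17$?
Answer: $\frac{39 \sqrt{17}}{2} + 78 i \sqrt{14} \approx 80.401 + 291.85 i$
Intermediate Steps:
$a = -19$ ($a = -36 + 17 = -19$)
$n = 2 i \sqrt{14}$ ($n = \sqrt{-37 - 19} = \sqrt{-56} = 2 i \sqrt{14} \approx 7.4833 i$)
$R{\left(U \right)} = \frac{\sqrt{17}}{2}$ ($R{\left(U \right)} = \sqrt{4 + \frac{1}{4}} = \sqrt{\frac{17}{4}} = \frac{\sqrt{17}}{2}$)
$39 \left(n + R{\left(-3 - 4 \right)}\right) = 39 \left(2 i \sqrt{14} + \frac{\sqrt{17}}{2}\right) = 39 \left(\frac{\sqrt{17}}{2} + 2 i \sqrt{14}\right) = \frac{39 \sqrt{17}}{2} + 78 i \sqrt{14}$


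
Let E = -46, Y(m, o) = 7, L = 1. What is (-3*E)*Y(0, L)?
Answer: 966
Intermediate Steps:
(-3*E)*Y(0, L) = -3*(-46)*7 = 138*7 = 966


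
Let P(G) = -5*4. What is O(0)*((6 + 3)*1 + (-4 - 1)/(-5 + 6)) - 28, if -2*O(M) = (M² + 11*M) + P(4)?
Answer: 12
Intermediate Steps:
P(G) = -20
O(M) = 10 - 11*M/2 - M²/2 (O(M) = -((M² + 11*M) - 20)/2 = -(-20 + M² + 11*M)/2 = 10 - 11*M/2 - M²/2)
O(0)*((6 + 3)*1 + (-4 - 1)/(-5 + 6)) - 28 = (10 - 11/2*0 - ½*0²)*((6 + 3)*1 + (-4 - 1)/(-5 + 6)) - 28 = (10 + 0 - ½*0)*(9*1 - 5/1) - 28 = (10 + 0 + 0)*(9 - 5*1) - 28 = 10*(9 - 5) - 28 = 10*4 - 28 = 40 - 28 = 12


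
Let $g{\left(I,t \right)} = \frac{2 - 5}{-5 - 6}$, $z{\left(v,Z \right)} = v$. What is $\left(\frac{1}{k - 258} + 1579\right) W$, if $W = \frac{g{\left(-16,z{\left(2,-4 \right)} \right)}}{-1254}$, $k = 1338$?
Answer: $- \frac{1705321}{4965840} \approx -0.34341$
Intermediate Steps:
$g{\left(I,t \right)} = \frac{3}{11}$ ($g{\left(I,t \right)} = - \frac{3}{-11} = \left(-3\right) \left(- \frac{1}{11}\right) = \frac{3}{11}$)
$W = - \frac{1}{4598}$ ($W = \frac{3}{11 \left(-1254\right)} = \frac{3}{11} \left(- \frac{1}{1254}\right) = - \frac{1}{4598} \approx -0.00021749$)
$\left(\frac{1}{k - 258} + 1579\right) W = \left(\frac{1}{1338 - 258} + 1579\right) \left(- \frac{1}{4598}\right) = \left(\frac{1}{1080} + 1579\right) \left(- \frac{1}{4598}\right) = \frac{1705321}{1080} \left(- \frac{1}{4598}\right) = - \frac{1705321}{4965840}$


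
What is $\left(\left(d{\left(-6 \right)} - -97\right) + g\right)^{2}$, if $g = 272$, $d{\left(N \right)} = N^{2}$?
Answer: $164025$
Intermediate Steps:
$\left(\left(d{\left(-6 \right)} - -97\right) + g\right)^{2} = \left(\left(\left(-6\right)^{2} - -97\right) + 272\right)^{2} = \left(\left(36 + 97\right) + 272\right)^{2} = \left(133 + 272\right)^{2} = 405^{2} = 164025$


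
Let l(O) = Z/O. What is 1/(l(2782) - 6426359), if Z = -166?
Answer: -1391/8939065452 ≈ -1.5561e-7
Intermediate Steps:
l(O) = -166/O
1/(l(2782) - 6426359) = 1/(-166/2782 - 6426359) = 1/(-166*1/2782 - 6426359) = 1/(-83/1391 - 6426359) = 1/(-8939065452/1391) = -1391/8939065452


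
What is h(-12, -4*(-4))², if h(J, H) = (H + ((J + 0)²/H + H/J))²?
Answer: 25411681/81 ≈ 3.1372e+5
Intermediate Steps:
h(J, H) = (H + H/J + J²/H)² (h(J, H) = (H + (J²/H + H/J))² = (H + (H/J + J²/H))² = (H + H/J + J²/H)²)
h(-12, -4*(-4))² = (((-4*(-4))² + (-12)³ - 12*(-4*(-4))²)²/((-4*(-4))²*(-12)²))² = ((1/144)*(16² - 1728 - 12*16²)²/16²)² = ((1/256)*(1/144)*(256 - 1728 - 12*256)²)² = ((1/256)*(1/144)*(256 - 1728 - 3072)²)² = ((1/256)*(1/144)*(-4544)²)² = ((1/256)*(1/144)*20647936)² = (5041/9)² = 25411681/81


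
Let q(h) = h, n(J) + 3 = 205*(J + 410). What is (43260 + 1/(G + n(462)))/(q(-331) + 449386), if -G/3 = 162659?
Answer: 13376857199/138856787100 ≈ 0.096336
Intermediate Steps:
G = -487977 (G = -3*162659 = -487977)
n(J) = 84047 + 205*J (n(J) = -3 + 205*(J + 410) = -3 + 205*(410 + J) = -3 + (84050 + 205*J) = 84047 + 205*J)
(43260 + 1/(G + n(462)))/(q(-331) + 449386) = (43260 + 1/(-487977 + (84047 + 205*462)))/(-331 + 449386) = (43260 + 1/(-487977 + (84047 + 94710)))/449055 = (43260 + 1/(-487977 + 178757))*(1/449055) = (43260 + 1/(-309220))*(1/449055) = (43260 - 1/309220)*(1/449055) = (13376857199/309220)*(1/449055) = 13376857199/138856787100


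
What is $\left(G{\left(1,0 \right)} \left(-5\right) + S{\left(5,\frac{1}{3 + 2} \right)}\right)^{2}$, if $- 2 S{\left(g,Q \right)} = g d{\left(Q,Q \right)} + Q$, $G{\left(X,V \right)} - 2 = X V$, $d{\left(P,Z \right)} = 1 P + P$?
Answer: $\frac{12321}{100} \approx 123.21$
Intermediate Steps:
$d{\left(P,Z \right)} = 2 P$ ($d{\left(P,Z \right)} = P + P = 2 P$)
$G{\left(X,V \right)} = 2 + V X$ ($G{\left(X,V \right)} = 2 + X V = 2 + V X$)
$S{\left(g,Q \right)} = - \frac{Q}{2} - Q g$ ($S{\left(g,Q \right)} = - \frac{g 2 Q + Q}{2} = - \frac{2 Q g + Q}{2} = - \frac{Q + 2 Q g}{2} = - \frac{Q}{2} - Q g$)
$\left(G{\left(1,0 \right)} \left(-5\right) + S{\left(5,\frac{1}{3 + 2} \right)}\right)^{2} = \left(\left(2 + 0 \cdot 1\right) \left(-5\right) - \frac{\frac{1}{2} + 5}{3 + 2}\right)^{2} = \left(\left(2 + 0\right) \left(-5\right) - \frac{1}{5} \cdot \frac{11}{2}\right)^{2} = \left(2 \left(-5\right) - \frac{1}{5} \cdot \frac{11}{2}\right)^{2} = \left(-10 - \frac{11}{10}\right)^{2} = \left(- \frac{111}{10}\right)^{2} = \frac{12321}{100}$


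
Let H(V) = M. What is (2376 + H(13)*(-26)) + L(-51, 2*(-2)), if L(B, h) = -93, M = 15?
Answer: 1893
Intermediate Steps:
H(V) = 15
(2376 + H(13)*(-26)) + L(-51, 2*(-2)) = (2376 + 15*(-26)) - 93 = (2376 - 390) - 93 = 1986 - 93 = 1893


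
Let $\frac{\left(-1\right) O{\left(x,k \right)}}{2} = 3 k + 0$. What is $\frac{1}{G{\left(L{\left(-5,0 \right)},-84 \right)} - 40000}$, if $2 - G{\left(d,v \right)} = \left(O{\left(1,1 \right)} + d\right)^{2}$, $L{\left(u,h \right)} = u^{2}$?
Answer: $- \frac{1}{40359} \approx -2.4778 \cdot 10^{-5}$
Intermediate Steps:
$O{\left(x,k \right)} = - 6 k$ ($O{\left(x,k \right)} = - 2 \left(3 k + 0\right) = - 2 \cdot 3 k = - 6 k$)
$G{\left(d,v \right)} = 2 - \left(-6 + d\right)^{2}$ ($G{\left(d,v \right)} = 2 - \left(\left(-6\right) 1 + d\right)^{2} = 2 - \left(-6 + d\right)^{2}$)
$\frac{1}{G{\left(L{\left(-5,0 \right)},-84 \right)} - 40000} = \frac{1}{\left(2 - \left(-6 + \left(-5\right)^{2}\right)^{2}\right) - 40000} = \frac{1}{\left(2 - \left(-6 + 25\right)^{2}\right) - 40000} = \frac{1}{\left(2 - 19^{2}\right) - 40000} = \frac{1}{\left(2 - 361\right) - 40000} = \frac{1}{-359 - 40000} = \frac{1}{-40359} = - \frac{1}{40359}$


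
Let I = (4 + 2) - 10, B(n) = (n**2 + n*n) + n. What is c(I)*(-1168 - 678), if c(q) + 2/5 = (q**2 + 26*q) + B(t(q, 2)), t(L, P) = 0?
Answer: 815932/5 ≈ 1.6319e+5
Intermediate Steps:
B(n) = n + 2*n**2 (B(n) = (n**2 + n**2) + n = 2*n**2 + n = n + 2*n**2)
I = -4 (I = 6 - 10 = -4)
c(q) = -2/5 + q**2 + 26*q (c(q) = -2/5 + ((q**2 + 26*q) + 0*(1 + 2*0)) = -2/5 + ((q**2 + 26*q) + 0*(1 + 0)) = -2/5 + ((q**2 + 26*q) + 0*1) = -2/5 + ((q**2 + 26*q) + 0) = -2/5 + (q**2 + 26*q) = -2/5 + q**2 + 26*q)
c(I)*(-1168 - 678) = (-2/5 + (-4)**2 + 26*(-4))*(-1168 - 678) = (-2/5 + 16 - 104)*(-1846) = -442/5*(-1846) = 815932/5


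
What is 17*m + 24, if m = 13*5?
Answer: 1129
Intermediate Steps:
m = 65
17*m + 24 = 17*65 + 24 = 1105 + 24 = 1129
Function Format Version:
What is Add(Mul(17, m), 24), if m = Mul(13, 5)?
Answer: 1129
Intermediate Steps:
m = 65
Add(Mul(17, m), 24) = Add(Mul(17, 65), 24) = Add(1105, 24) = 1129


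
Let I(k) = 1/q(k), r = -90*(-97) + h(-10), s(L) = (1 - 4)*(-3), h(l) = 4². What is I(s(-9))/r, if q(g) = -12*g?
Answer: -1/944568 ≈ -1.0587e-6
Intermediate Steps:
h(l) = 16
s(L) = 9 (s(L) = -3*(-3) = 9)
r = 8746 (r = -90*(-97) + 16 = 8730 + 16 = 8746)
I(k) = -1/(12*k) (I(k) = 1/(-12*k) = -1/(12*k))
I(s(-9))/r = -1/12/9/8746 = -1/12*⅑*(1/8746) = -1/108*1/8746 = -1/944568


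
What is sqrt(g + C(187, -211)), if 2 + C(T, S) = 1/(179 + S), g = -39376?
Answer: I*sqrt(2520194)/8 ≈ 198.44*I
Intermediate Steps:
C(T, S) = -2 + 1/(179 + S)
sqrt(g + C(187, -211)) = sqrt(-39376 + (-357 - 2*(-211))/(179 - 211)) = sqrt(-39376 + (-357 + 422)/(-32)) = sqrt(-39376 - 1/32*65) = sqrt(-39376 - 65/32) = sqrt(-1260097/32) = I*sqrt(2520194)/8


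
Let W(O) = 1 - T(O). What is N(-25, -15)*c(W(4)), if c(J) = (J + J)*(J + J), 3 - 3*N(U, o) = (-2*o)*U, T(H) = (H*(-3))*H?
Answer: 2410604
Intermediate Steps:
T(H) = -3*H² (T(H) = (-3*H)*H = -3*H²)
W(O) = 1 + 3*O² (W(O) = 1 - (-3)*O² = 1 + 3*O²)
N(U, o) = 1 + 2*U*o/3 (N(U, o) = 1 - (-2*o)*U/3 = 1 - (-2)*U*o/3 = 1 + 2*U*o/3)
c(J) = 4*J² (c(J) = (2*J)*(2*J) = 4*J²)
N(-25, -15)*c(W(4)) = (1 + (⅔)*(-25)*(-15))*(4*(1 + 3*4²)²) = (1 + 250)*(4*(1 + 3*16)²) = 251*(4*(1 + 48)²) = 251*(4*49²) = 251*(4*2401) = 251*9604 = 2410604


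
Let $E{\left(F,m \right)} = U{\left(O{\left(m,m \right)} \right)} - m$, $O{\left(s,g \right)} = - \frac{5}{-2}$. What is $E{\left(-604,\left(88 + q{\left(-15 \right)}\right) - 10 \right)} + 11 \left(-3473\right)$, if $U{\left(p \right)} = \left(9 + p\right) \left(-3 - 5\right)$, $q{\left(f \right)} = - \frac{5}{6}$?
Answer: $- \frac{230233}{6} \approx -38372.0$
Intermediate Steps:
$q{\left(f \right)} = - \frac{5}{6}$ ($q{\left(f \right)} = \left(-5\right) \frac{1}{6} = - \frac{5}{6}$)
$O{\left(s,g \right)} = \frac{5}{2}$ ($O{\left(s,g \right)} = \left(-5\right) \left(- \frac{1}{2}\right) = \frac{5}{2}$)
$U{\left(p \right)} = -72 - 8 p$ ($U{\left(p \right)} = \left(9 + p\right) \left(-8\right) = -72 - 8 p$)
$E{\left(F,m \right)} = -92 - m$ ($E{\left(F,m \right)} = \left(-72 - 20\right) - m = -92 - m$)
$E{\left(-604,\left(88 + q{\left(-15 \right)}\right) - 10 \right)} + 11 \left(-3473\right) = \left(-92 - \left(\left(88 - \frac{5}{6}\right) - 10\right)\right) + 11 \left(-3473\right) = \left(-92 - \left(\frac{523}{6} - 10\right)\right) - 38203 = \left(-92 - \frac{463}{6}\right) - 38203 = - \frac{1015}{6} - 38203 = - \frac{230233}{6}$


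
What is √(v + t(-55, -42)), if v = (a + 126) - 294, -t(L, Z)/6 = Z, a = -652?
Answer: 2*I*√142 ≈ 23.833*I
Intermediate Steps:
t(L, Z) = -6*Z
v = -820 (v = (-652 + 126) - 294 = -526 - 294 = -820)
√(v + t(-55, -42)) = √(-820 - 6*(-42)) = √(-820 + 252) = √(-568) = 2*I*√142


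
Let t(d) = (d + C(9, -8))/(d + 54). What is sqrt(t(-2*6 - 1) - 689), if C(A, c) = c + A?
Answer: I*sqrt(1158701)/41 ≈ 26.254*I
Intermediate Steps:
C(A, c) = A + c
t(d) = (1 + d)/(54 + d) (t(d) = (d + (9 - 8))/(d + 54) = (d + 1)/(54 + d) = (1 + d)/(54 + d))
sqrt(t(-2*6 - 1) - 689) = sqrt((1 + (-2*6 - 1))/(54 + (-2*6 - 1)) - 689) = sqrt((1 + (-12 - 1))/(54 + (-12 - 1)) - 689) = sqrt((1 - 13)/(54 - 13) - 689) = sqrt(-12/41 - 689) = sqrt(-28261/41) = I*sqrt(1158701)/41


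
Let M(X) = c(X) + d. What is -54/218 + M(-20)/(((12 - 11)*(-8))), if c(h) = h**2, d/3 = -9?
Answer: -40873/872 ≈ -46.873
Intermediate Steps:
d = -27 (d = 3*(-9) = -27)
M(X) = -27 + X**2 (M(X) = X**2 - 27 = -27 + X**2)
-54/218 + M(-20)/(((12 - 11)*(-8))) = -54/218 + (-27 + (-20)**2)/(((12 - 11)*(-8))) = -54*1/218 + (-27 + 400)/((1*(-8))) = -27/109 + 373/(-8) = -27/109 + 373*(-1/8) = -27/109 - 373/8 = -40873/872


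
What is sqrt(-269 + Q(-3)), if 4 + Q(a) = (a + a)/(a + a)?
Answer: 4*I*sqrt(17) ≈ 16.492*I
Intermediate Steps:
Q(a) = -3 (Q(a) = -4 + (a + a)/(a + a) = -4 + (2*a)/((2*a)) = -4 + (2*a)*(1/(2*a)) = -4 + 1 = -3)
sqrt(-269 + Q(-3)) = sqrt(-269 - 3) = sqrt(-272) = 4*I*sqrt(17)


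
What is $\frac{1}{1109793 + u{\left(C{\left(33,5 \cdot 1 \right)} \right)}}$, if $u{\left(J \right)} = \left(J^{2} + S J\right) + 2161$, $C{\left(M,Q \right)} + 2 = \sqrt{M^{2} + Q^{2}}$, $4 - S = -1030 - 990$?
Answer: $\frac{34657}{38293395843} - \frac{505 \sqrt{1114}}{306347166744} \approx 8.5002 \cdot 10^{-7}$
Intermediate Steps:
$S = 2024$ ($S = 4 - \left(-1030 - 990\right) = 4 - -2020 = 4 + 2020 = 2024$)
$C{\left(M,Q \right)} = -2 + \sqrt{M^{2} + Q^{2}}$
$u{\left(J \right)} = 2161 + J^{2} + 2024 J$ ($u{\left(J \right)} = \left(J^{2} + 2024 J\right) + 2161 = 2161 + J^{2} + 2024 J$)
$\frac{1}{1109793 + u{\left(C{\left(33,5 \cdot 1 \right)} \right)}} = \frac{1}{1109793 + \left(2161 + \left(-2 + \sqrt{33^{2} + \left(5 \cdot 1\right)^{2}}\right)^{2} + 2024 \left(-2 + \sqrt{33^{2} + \left(5 \cdot 1\right)^{2}}\right)\right)} = \frac{1}{1109793 + \left(2161 + \left(-2 + \sqrt{1089 + 5^{2}}\right)^{2} + 2024 \left(-2 + \sqrt{1089 + 5^{2}}\right)\right)} = \frac{1}{1109793 + \left(2161 + \left(-2 + \sqrt{1089 + 25}\right)^{2} + 2024 \left(-2 + \sqrt{1089 + 25}\right)\right)} = \frac{1}{1109793 + \left(2161 + \left(-2 + \sqrt{1114}\right)^{2} + 2024 \left(-2 + \sqrt{1114}\right)\right)} = \frac{1}{1109793 + \left(2161 + \left(-2 + \sqrt{1114}\right)^{2} - \left(4048 - 2024 \sqrt{1114}\right)\right)} = \frac{1}{1109793 + \left(-1887 + \left(-2 + \sqrt{1114}\right)^{2} + 2024 \sqrt{1114}\right)} = \frac{1}{1107906 + \left(-2 + \sqrt{1114}\right)^{2} + 2024 \sqrt{1114}}$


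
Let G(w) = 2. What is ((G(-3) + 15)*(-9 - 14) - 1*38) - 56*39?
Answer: -2613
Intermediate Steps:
((G(-3) + 15)*(-9 - 14) - 1*38) - 56*39 = ((2 + 15)*(-9 - 14) - 1*38) - 56*39 = (17*(-23) - 38) - 2184 = (-391 - 38) - 2184 = -429 - 2184 = -2613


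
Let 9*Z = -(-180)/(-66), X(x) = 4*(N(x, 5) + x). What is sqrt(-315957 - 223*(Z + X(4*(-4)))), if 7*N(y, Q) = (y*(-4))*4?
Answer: I*sqrt(17835334671)/231 ≈ 578.13*I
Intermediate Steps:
N(y, Q) = -16*y/7 (N(y, Q) = ((y*(-4))*4)/7 = (-4*y*4)/7 = (-16*y)/7 = -16*y/7)
X(x) = -36*x/7 (X(x) = 4*(-16*x/7 + x) = 4*(-9*x/7) = -36*x/7)
Z = -10/33 (Z = (-(-180)/(-66))/9 = (-(-180)*(-1)/66)/9 = (-1*30/11)/9 = (1/9)*(-30/11) = -10/33 ≈ -0.30303)
sqrt(-315957 - 223*(Z + X(4*(-4)))) = sqrt(-315957 - 223*(-10/33 - 144*(-4)/7)) = sqrt(-315957 - 223*(-10/33 - 36/7*(-16))) = sqrt(-315957 - 223*(-10/33 + 576/7)) = sqrt(-315957 - 223*18938/231) = sqrt(-315957 - 4223174/231) = sqrt(-77209241/231) = I*sqrt(17835334671)/231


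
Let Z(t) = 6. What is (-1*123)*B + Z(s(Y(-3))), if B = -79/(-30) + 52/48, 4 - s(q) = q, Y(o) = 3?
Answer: -9023/20 ≈ -451.15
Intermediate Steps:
s(q) = 4 - q
B = 223/60 (B = -79*(-1/30) + 52*(1/48) = 79/30 + 13/12 = 223/60 ≈ 3.7167)
(-1*123)*B + Z(s(Y(-3))) = -1*123*(223/60) + 6 = -123*223/60 + 6 = -9143/20 + 6 = -9023/20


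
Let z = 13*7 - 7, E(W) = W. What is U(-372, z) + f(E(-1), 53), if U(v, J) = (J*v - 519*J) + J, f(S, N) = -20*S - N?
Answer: -74793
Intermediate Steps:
z = 84 (z = 91 - 7 = 84)
f(S, N) = -N - 20*S
U(v, J) = -518*J + J*v (U(v, J) = (-519*J + J*v) + J = -518*J + J*v)
U(-372, z) + f(E(-1), 53) = 84*(-518 - 372) + (-1*53 - 20*(-1)) = 84*(-890) + (-53 + 20) = -74760 - 33 = -74793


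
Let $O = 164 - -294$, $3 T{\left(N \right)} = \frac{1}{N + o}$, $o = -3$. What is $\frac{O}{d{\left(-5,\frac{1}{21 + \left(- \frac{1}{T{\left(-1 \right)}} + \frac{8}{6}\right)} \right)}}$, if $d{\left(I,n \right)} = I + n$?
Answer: $- \frac{23587}{256} \approx -92.137$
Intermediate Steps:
$T{\left(N \right)} = \frac{1}{3 \left(-3 + N\right)}$ ($T{\left(N \right)} = \frac{1}{3 \left(N - 3\right)} = \frac{1}{3 \left(-3 + N\right)}$)
$O = 458$ ($O = 164 + 294 = 458$)
$\frac{O}{d{\left(-5,\frac{1}{21 + \left(- \frac{1}{T{\left(-1 \right)}} + \frac{8}{6}\right)} \right)}} = \frac{458}{-5 + \frac{1}{21 - \left(- \frac{4}{3} + \frac{1}{\frac{1}{3} \frac{1}{-3 - 1}}\right)}} = \frac{458}{-5 + \frac{1}{21 - \left(- \frac{4}{3} + \frac{1}{\frac{1}{3} \frac{1}{-4}}\right)}} = \frac{458}{-5 + \frac{1}{21 - \left(- \frac{4}{3} + \frac{1}{\frac{1}{3} \left(- \frac{1}{4}\right)}\right)}} = \frac{458}{-5 + \frac{1}{21 + \left(- \frac{1}{- \frac{1}{12}} + \frac{4}{3}\right)}} = \frac{458}{-5 + \frac{1}{21 + \left(\left(-1\right) \left(-12\right) + \frac{4}{3}\right)}} = \frac{458}{-5 + \frac{1}{21 + \left(12 + \frac{4}{3}\right)}} = \frac{458}{-5 + \frac{1}{21 + \frac{40}{3}}} = \frac{458}{-5 + \frac{1}{\frac{103}{3}}} = \frac{458}{-5 + \frac{3}{103}} = \frac{458}{- \frac{512}{103}} = 458 \left(- \frac{103}{512}\right) = - \frac{23587}{256}$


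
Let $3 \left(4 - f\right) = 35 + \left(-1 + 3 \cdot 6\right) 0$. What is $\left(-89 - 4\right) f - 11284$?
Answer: $-10571$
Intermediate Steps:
$f = - \frac{23}{3}$ ($f = 4 - \frac{35 + \left(-1 + 3 \cdot 6\right) 0}{3} = 4 - \frac{35 + \left(-1 + 18\right) 0}{3} = 4 - \frac{35 + 17 \cdot 0}{3} = 4 - \frac{35 + 0}{3} = 4 - \frac{35}{3} = - \frac{23}{3} \approx -7.6667$)
$\left(-89 - 4\right) f - 11284 = \left(-89 - 4\right) \left(- \frac{23}{3}\right) - 11284 = \left(-93\right) \left(- \frac{23}{3}\right) - 11284 = 713 - 11284 = -10571$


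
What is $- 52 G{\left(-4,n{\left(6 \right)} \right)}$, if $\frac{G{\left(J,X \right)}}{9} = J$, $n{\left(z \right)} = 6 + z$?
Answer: $1872$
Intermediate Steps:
$G{\left(J,X \right)} = 9 J$
$- 52 G{\left(-4,n{\left(6 \right)} \right)} = - 52 \cdot 9 \left(-4\right) = \left(-52\right) \left(-36\right) = 1872$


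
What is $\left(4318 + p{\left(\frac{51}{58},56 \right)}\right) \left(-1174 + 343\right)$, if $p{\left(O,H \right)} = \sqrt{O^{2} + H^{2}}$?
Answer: $-3588258 - \frac{831 \sqrt{10552105}}{58} \approx -3.6348 \cdot 10^{6}$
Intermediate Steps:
$p{\left(O,H \right)} = \sqrt{H^{2} + O^{2}}$
$\left(4318 + p{\left(\frac{51}{58},56 \right)}\right) \left(-1174 + 343\right) = \left(4318 + \sqrt{56^{2} + \left(\frac{51}{58}\right)^{2}}\right) \left(-1174 + 343\right) = \left(4318 + \sqrt{3136 + \left(51 \cdot \frac{1}{58}\right)^{2}}\right) \left(-831\right) = \left(4318 + \sqrt{3136 + \left(\frac{51}{58}\right)^{2}}\right) \left(-831\right) = \left(4318 + \sqrt{3136 + \frac{2601}{3364}}\right) \left(-831\right) = \left(4318 + \sqrt{\frac{10552105}{3364}}\right) \left(-831\right) = \left(4318 + \frac{\sqrt{10552105}}{58}\right) \left(-831\right) = -3588258 - \frac{831 \sqrt{10552105}}{58}$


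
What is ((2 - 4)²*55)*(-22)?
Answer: -4840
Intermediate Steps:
((2 - 4)²*55)*(-22) = ((-2)²*55)*(-22) = (4*55)*(-22) = 220*(-22) = -4840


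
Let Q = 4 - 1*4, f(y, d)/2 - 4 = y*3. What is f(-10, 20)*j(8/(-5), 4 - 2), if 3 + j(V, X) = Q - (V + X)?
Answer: 884/5 ≈ 176.80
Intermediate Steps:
f(y, d) = 8 + 6*y (f(y, d) = 8 + 2*(y*3) = 8 + 2*(3*y) = 8 + 6*y)
Q = 0 (Q = 4 - 4 = 0)
j(V, X) = -3 - V - X (j(V, X) = -3 + (0 - (V + X)) = -3 + (0 + (-V - X)) = -3 + (-V - X) = -3 - V - X)
f(-10, 20)*j(8/(-5), 4 - 2) = (8 + 6*(-10))*(-3 - 8/(-5) - (4 - 2)) = (8 - 60)*(-3 - 8*(-1)/5 - 1*2) = -52*(-3 - 1*(-8/5) - 2) = -52*(-3 + 8/5 - 2) = -52*(-17/5) = 884/5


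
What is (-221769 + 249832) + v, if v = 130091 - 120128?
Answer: 38026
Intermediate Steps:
v = 9963
(-221769 + 249832) + v = (-221769 + 249832) + 9963 = 28063 + 9963 = 38026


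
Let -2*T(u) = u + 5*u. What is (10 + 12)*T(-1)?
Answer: 66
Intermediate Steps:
T(u) = -3*u (T(u) = -(u + 5*u)/2 = -3*u)
(10 + 12)*T(-1) = (10 + 12)*(-3*(-1)) = 22*3 = 66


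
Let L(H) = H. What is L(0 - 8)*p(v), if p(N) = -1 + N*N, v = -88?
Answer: -61944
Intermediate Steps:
p(N) = -1 + N**2
L(0 - 8)*p(v) = (0 - 8)*(-1 + (-88)**2) = -8*(-1 + 7744) = -8*7743 = -61944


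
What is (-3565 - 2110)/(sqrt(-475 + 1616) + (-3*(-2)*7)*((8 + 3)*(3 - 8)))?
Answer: 1872750/762137 + 5675*sqrt(1141)/5334959 ≈ 2.4932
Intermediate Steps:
(-3565 - 2110)/(sqrt(-475 + 1616) + (-3*(-2)*7)*((8 + 3)*(3 - 8))) = -5675/(sqrt(1141) + (6*7)*(11*(-5))) = -5675/(sqrt(1141) + 42*(-55)) = -5675/(sqrt(1141) - 2310) = -5675/(-2310 + sqrt(1141))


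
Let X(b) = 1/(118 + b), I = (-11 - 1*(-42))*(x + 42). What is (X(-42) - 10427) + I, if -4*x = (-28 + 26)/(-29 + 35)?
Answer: -519977/57 ≈ -9122.4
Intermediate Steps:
x = 1/12 (x = -(-28 + 26)/(4*(-29 + 35)) = -(-1)/(2*6) = -¼*(-⅓) = 1/12 ≈ 0.083333)
I = 15655/12 (I = (-11 - 1*(-42))*(1/12 + 42) = (-11 + 42)*(505/12) = 31*(505/12) = 15655/12 ≈ 1304.6)
(X(-42) - 10427) + I = (1/(118 - 42) - 10427) + 15655/12 = (1/76 - 10427) + 15655/12 = -792451/76 + 15655/12 = -519977/57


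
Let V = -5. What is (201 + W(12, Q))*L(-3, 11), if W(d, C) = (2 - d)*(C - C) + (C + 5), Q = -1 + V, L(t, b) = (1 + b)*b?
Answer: 26400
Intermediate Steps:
L(t, b) = b*(1 + b)
Q = -6 (Q = -1 - 5 = -6)
W(d, C) = 5 + C (W(d, C) = (2 - d)*0 + (5 + C) = 0 + (5 + C) = 5 + C)
(201 + W(12, Q))*L(-3, 11) = (201 + (5 - 6))*(11*(1 + 11)) = (201 - 1)*(11*12) = 200*132 = 26400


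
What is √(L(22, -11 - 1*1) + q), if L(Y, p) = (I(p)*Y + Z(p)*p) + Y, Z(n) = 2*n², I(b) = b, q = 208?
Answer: I*√3490 ≈ 59.076*I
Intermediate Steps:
L(Y, p) = Y + 2*p³ + Y*p (L(Y, p) = (p*Y + (2*p²)*p) + Y = (Y*p + 2*p³) + Y = (2*p³ + Y*p) + Y = Y + 2*p³ + Y*p)
√(L(22, -11 - 1*1) + q) = √((22 + 2*(-11 - 1*1)³ + 22*(-11 - 1*1)) + 208) = √((22 + 2*(-11 - 1)³ + 22*(-11 - 1)) + 208) = √((22 + 2*(-12)³ + 22*(-12)) + 208) = √((22 + 2*(-1728) - 264) + 208) = √((22 - 3456 - 264) + 208) = √(-3698 + 208) = √(-3490) = I*√3490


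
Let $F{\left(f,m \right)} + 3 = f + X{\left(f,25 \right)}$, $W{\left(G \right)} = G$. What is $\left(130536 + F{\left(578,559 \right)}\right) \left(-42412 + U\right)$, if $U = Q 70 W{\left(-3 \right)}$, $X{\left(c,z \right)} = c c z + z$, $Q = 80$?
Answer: $-502309370032$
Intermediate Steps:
$X{\left(c,z \right)} = z + z c^{2}$ ($X{\left(c,z \right)} = c^{2} z + z = z c^{2} + z = z + z c^{2}$)
$F{\left(f,m \right)} = 22 + f + 25 f^{2}$ ($F{\left(f,m \right)} = -3 + \left(f + 25 \left(1 + f^{2}\right)\right) = -3 + \left(f + \left(25 + 25 f^{2}\right)\right) = -3 + \left(25 + f + 25 f^{2}\right) = 22 + f + 25 f^{2}$)
$U = -16800$ ($U = 80 \cdot 70 \left(-3\right) = 5600 \left(-3\right) = -16800$)
$\left(130536 + F{\left(578,559 \right)}\right) \left(-42412 + U\right) = \left(130536 + \left(22 + 578 + 25 \cdot 578^{2}\right)\right) \left(-42412 - 16800\right) = \left(130536 + \left(22 + 578 + 25 \cdot 334084\right)\right) \left(-59212\right) = \left(130536 + \left(22 + 578 + 8352100\right)\right) \left(-59212\right) = \left(130536 + 8352700\right) \left(-59212\right) = 8483236 \left(-59212\right) = -502309370032$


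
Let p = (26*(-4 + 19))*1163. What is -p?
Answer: -453570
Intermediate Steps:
p = 453570 (p = (26*15)*1163 = 390*1163 = 453570)
-p = -1*453570 = -453570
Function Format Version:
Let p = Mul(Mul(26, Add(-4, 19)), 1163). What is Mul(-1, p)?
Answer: -453570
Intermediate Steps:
p = 453570 (p = Mul(Mul(26, 15), 1163) = Mul(390, 1163) = 453570)
Mul(-1, p) = Mul(-1, 453570) = -453570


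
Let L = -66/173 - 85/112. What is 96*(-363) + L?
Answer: -675236945/19376 ≈ -34849.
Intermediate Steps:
L = -22097/19376 (L = -66*1/173 - 85*1/112 = -66/173 - 85/112 = -22097/19376 ≈ -1.1404)
96*(-363) + L = 96*(-363) - 22097/19376 = -34848 - 22097/19376 = -675236945/19376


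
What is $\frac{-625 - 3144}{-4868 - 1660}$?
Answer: $\frac{3769}{6528} \approx 0.57736$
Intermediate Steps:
$\frac{-625 - 3144}{-4868 - 1660} = - \frac{3769}{-6528} = \left(-3769\right) \left(- \frac{1}{6528}\right) = \frac{3769}{6528}$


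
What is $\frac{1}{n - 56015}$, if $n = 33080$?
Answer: $- \frac{1}{22935} \approx -4.3601 \cdot 10^{-5}$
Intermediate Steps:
$\frac{1}{n - 56015} = \frac{1}{33080 - 56015} = \frac{1}{-22935} = - \frac{1}{22935}$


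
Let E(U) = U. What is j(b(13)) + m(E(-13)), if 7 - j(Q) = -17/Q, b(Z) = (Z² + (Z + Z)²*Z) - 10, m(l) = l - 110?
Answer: -1037835/8947 ≈ -116.00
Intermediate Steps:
m(l) = -110 + l
b(Z) = -10 + Z² + 4*Z³ (b(Z) = (Z² + (2*Z)²*Z) - 10 = (Z² + (4*Z²)*Z) - 10 = (Z² + 4*Z³) - 10 = -10 + Z² + 4*Z³)
j(Q) = 7 + 17/Q (j(Q) = 7 - (-17)/Q = 7 + 17/Q)
j(b(13)) + m(E(-13)) = (7 + 17/(-10 + 13² + 4*13³)) + (-110 - 13) = (7 + 17/(-10 + 169 + 4*2197)) - 123 = (7 + 17/(-10 + 169 + 8788)) - 123 = (7 + 17/8947) - 123 = 62646/8947 - 123 = -1037835/8947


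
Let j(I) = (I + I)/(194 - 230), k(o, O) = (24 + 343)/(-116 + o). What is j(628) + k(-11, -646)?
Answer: -43181/1143 ≈ -37.779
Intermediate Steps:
k(o, O) = 367/(-116 + o)
j(I) = -I/18 (j(I) = (2*I)/(-36) = (2*I)*(-1/36) = -I/18)
j(628) + k(-11, -646) = -1/18*628 + 367/(-116 - 11) = -314/9 + 367/(-127) = -314/9 + 367*(-1/127) = -314/9 - 367/127 = -43181/1143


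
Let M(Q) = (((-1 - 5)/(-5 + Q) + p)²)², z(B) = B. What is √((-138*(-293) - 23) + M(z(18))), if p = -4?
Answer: √1165495067/169 ≈ 202.01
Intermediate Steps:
M(Q) = (-4 - 6/(-5 + Q))⁴ (M(Q) = (((-1 - 5)/(-5 + Q) - 4)²)² = ((-6/(-5 + Q) - 4)²)² = ((-4 - 6/(-5 + Q))²)² = (-4 - 6/(-5 + Q))⁴)
√((-138*(-293) - 23) + M(z(18))) = √((-138*(-293) - 23) + 16*(7 - 2*18)⁴/(-5 + 18)⁴) = √((40434 - 23) + 16*(7 - 36)⁴/13⁴) = √(40411 + 16*(1/28561)*(-29)⁴) = √(40411 + 16*(1/28561)*707281) = √(40411 + 11316496/28561) = √(1165495067/28561) = √1165495067/169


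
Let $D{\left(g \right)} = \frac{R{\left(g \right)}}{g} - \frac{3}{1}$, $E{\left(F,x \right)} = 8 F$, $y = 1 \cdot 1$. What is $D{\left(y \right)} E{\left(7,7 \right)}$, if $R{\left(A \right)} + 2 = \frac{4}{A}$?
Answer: $-56$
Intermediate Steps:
$R{\left(A \right)} = -2 + \frac{4}{A}$
$y = 1$
$D{\left(g \right)} = -3 + \frac{-2 + \frac{4}{g}}{g}$ ($D{\left(g \right)} = \frac{-2 + \frac{4}{g}}{g} - \frac{3}{1} = \frac{-2 + \frac{4}{g}}{g} - 3 = -3 + \frac{-2 + \frac{4}{g}}{g}$)
$D{\left(y \right)} E{\left(7,7 \right)} = \left(-3 - \frac{2}{1} + 4 \cdot 1^{-2}\right) 8 \cdot 7 = \left(-3 - 2 + 4 \cdot 1\right) 56 = \left(-3 - 2 + 4\right) 56 = \left(-1\right) 56 = -56$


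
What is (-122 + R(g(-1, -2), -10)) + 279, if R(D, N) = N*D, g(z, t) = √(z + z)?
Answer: 157 - 10*I*√2 ≈ 157.0 - 14.142*I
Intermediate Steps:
g(z, t) = √2*√z (g(z, t) = √(2*z) = √2*√z)
R(D, N) = D*N
(-122 + R(g(-1, -2), -10)) + 279 = (-122 + (√2*√(-1))*(-10)) + 279 = (-122 + (√2*I)*(-10)) + 279 = (-122 + (I*√2)*(-10)) + 279 = (-122 - 10*I*√2) + 279 = 157 - 10*I*√2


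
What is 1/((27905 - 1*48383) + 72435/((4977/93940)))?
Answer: 237/319172614 ≈ 7.4255e-7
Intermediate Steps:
1/((27905 - 1*48383) + 72435/((4977/93940))) = 1/((27905 - 48383) + 72435/((4977*(1/93940)))) = 1/(-20478 + 72435/(711/13420)) = 1/(-20478 + 72435*(13420/711)) = 1/(-20478 + 324025900/237) = 1/(319172614/237) = 237/319172614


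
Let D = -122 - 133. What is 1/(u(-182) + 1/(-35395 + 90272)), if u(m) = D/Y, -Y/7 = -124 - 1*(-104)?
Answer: -1536556/2798699 ≈ -0.54902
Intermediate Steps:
D = -255
Y = 140 (Y = -7*(-124 - 1*(-104)) = -7*(-124 + 104) = -7*(-20) = 140)
u(m) = -51/28 (u(m) = -255/140 = -255*1/140 = -51/28)
1/(u(-182) + 1/(-35395 + 90272)) = 1/(-51/28 + 1/(-35395 + 90272)) = 1/(-51/28 + 1/54877) = 1/(-2798699/1536556) = -1536556/2798699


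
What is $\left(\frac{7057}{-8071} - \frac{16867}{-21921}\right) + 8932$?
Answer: $\frac{1580270097472}{176924391} \approx 8931.9$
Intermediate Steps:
$\left(\frac{7057}{-8071} - \frac{16867}{-21921}\right) + 8932 = \left(7057 \left(- \frac{1}{8071}\right) - - \frac{16867}{21921}\right) + 8932 = \left(- \frac{7057}{8071} + \frac{16867}{21921}\right) + 8932 = - \frac{18562940}{176924391} + 8932 = \frac{1580270097472}{176924391}$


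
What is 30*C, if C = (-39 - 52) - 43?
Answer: -4020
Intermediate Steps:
C = -134 (C = -91 - 43 = -134)
30*C = 30*(-134) = -4020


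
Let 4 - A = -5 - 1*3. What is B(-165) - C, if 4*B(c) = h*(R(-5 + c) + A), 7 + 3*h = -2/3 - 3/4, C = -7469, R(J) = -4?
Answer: 134341/18 ≈ 7463.4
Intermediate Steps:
A = 12 (A = 4 - (-5 - 1*3) = 4 - (-5 - 3) = 4 - 1*(-8) = 4 + 8 = 12)
h = -101/36 (h = -7/3 + (-2/3 - 3/4)/3 = -7/3 + (1/3)*(-17/12) = -7/3 - 17/36 = -101/36 ≈ -2.8056)
B(c) = -101/18 (B(c) = (-101*(-4 + 12)/36)/4 = (-101/36*8)/4 = (1/4)*(-202/9) = -101/18)
B(-165) - C = -101/18 - 1*(-7469) = -101/18 + 7469 = 134341/18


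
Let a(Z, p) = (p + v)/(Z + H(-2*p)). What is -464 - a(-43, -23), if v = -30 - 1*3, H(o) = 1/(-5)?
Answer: -12563/27 ≈ -465.30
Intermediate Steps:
H(o) = -⅕
v = -33 (v = -30 - 3 = -33)
a(Z, p) = (-33 + p)/(-⅕ + Z) (a(Z, p) = (p - 33)/(Z - ⅕) = (-33 + p)/(-⅕ + Z))
-464 - a(-43, -23) = -464 - 5*(-33 - 23)/(-1 + 5*(-43)) = -464 - 5*(-56)/(-1 - 215) = -464 - 5*(-56)/(-216) = -464 - 5*(-1)*(-56)/216 = -464 - 1*35/27 = -464 - 35/27 = -12563/27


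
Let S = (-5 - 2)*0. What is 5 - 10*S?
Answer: 5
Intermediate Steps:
S = 0 (S = -7*0 = 0)
5 - 10*S = 5 - 10*0 = 5 + 0 = 5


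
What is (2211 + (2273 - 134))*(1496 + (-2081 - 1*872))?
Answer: -6337950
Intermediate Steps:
(2211 + (2273 - 134))*(1496 + (-2081 - 1*872)) = (2211 + 2139)*(1496 + (-2081 - 872)) = 4350*(1496 - 2953) = 4350*(-1457) = -6337950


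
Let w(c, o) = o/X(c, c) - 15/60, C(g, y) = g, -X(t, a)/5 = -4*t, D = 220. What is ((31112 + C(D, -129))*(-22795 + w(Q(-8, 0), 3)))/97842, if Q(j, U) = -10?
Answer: -11903687383/1630700 ≈ -7299.7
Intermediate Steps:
X(t, a) = 20*t (X(t, a) = -(-20)*t = 20*t)
w(c, o) = -¼ + o/(20*c) (w(c, o) = o/((20*c)) - 15/60 = o*(1/(20*c)) - 15*1/60 = o/(20*c) - ¼ = -¼ + o/(20*c))
((31112 + C(D, -129))*(-22795 + w(Q(-8, 0), 3)))/97842 = ((31112 + 220)*(-22795 + (1/20)*(3 - 5*(-10))/(-10)))/97842 = (31332*(-22795 + (1/20)*(-⅒)*(3 + 50)))*(1/97842) = (31332*(-22795 + (1/20)*(-⅒)*53))*(1/97842) = (31332*(-22795 - 53/200))*(1/97842) = (31332*(-4559053/200))*(1/97842) = -35711062149/50*1/97842 = -11903687383/1630700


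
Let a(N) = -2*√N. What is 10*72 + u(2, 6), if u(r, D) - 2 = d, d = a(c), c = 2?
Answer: 722 - 2*√2 ≈ 719.17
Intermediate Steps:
d = -2*√2 ≈ -2.8284
u(r, D) = 2 - 2*√2
10*72 + u(2, 6) = 10*72 + (2 - 2*√2) = 720 + (2 - 2*√2) = 722 - 2*√2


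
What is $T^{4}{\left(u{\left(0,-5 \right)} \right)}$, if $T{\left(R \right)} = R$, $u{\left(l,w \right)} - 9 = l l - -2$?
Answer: $14641$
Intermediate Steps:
$u{\left(l,w \right)} = 11 + l^{2}$ ($u{\left(l,w \right)} = 9 + \left(l l - -2\right) = 9 + \left(l^{2} + 2\right) = 9 + \left(2 + l^{2}\right) = 11 + l^{2}$)
$T^{4}{\left(u{\left(0,-5 \right)} \right)} = \left(11 + 0^{2}\right)^{4} = \left(11 + 0\right)^{4} = 11^{4} = 14641$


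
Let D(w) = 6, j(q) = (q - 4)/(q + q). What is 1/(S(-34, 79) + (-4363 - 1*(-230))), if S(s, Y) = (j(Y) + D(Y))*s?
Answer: -79/343898 ≈ -0.00022972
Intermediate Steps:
j(q) = (-4 + q)/(2*q) (j(q) = (-4 + q)/((2*q)) = (-4 + q)*(1/(2*q)) = (-4 + q)/(2*q))
S(s, Y) = s*(6 + (-4 + Y)/(2*Y)) (S(s, Y) = ((-4 + Y)/(2*Y) + 6)*s = (6 + (-4 + Y)/(2*Y))*s = s*(6 + (-4 + Y)/(2*Y)))
1/(S(-34, 79) + (-4363 - 1*(-230))) = 1/((½)*(-34)*(-4 + 13*79)/79 + (-4363 - 1*(-230))) = 1/((½)*(-34)*(1/79)*(-4 + 1027) + (-4363 + 230)) = 1/((½)*(-34)*(1/79)*1023 - 4133) = 1/(-17391/79 - 4133) = 1/(-343898/79) = -79/343898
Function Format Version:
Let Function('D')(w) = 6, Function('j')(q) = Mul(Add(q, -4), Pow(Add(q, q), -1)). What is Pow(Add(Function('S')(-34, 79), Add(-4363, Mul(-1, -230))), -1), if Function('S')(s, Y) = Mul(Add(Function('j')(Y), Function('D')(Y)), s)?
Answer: Rational(-79, 343898) ≈ -0.00022972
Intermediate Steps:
Function('j')(q) = Mul(Rational(1, 2), Pow(q, -1), Add(-4, q)) (Function('j')(q) = Mul(Add(-4, q), Pow(Mul(2, q), -1)) = Mul(Add(-4, q), Mul(Rational(1, 2), Pow(q, -1))) = Mul(Rational(1, 2), Pow(q, -1), Add(-4, q)))
Function('S')(s, Y) = Mul(s, Add(6, Mul(Rational(1, 2), Pow(Y, -1), Add(-4, Y)))) (Function('S')(s, Y) = Mul(Add(Mul(Rational(1, 2), Pow(Y, -1), Add(-4, Y)), 6), s) = Mul(Add(6, Mul(Rational(1, 2), Pow(Y, -1), Add(-4, Y))), s) = Mul(s, Add(6, Mul(Rational(1, 2), Pow(Y, -1), Add(-4, Y)))))
Pow(Add(Function('S')(-34, 79), Add(-4363, Mul(-1, -230))), -1) = Pow(Add(Mul(Rational(1, 2), -34, Pow(79, -1), Add(-4, Mul(13, 79))), Add(-4363, Mul(-1, -230))), -1) = Pow(Add(Mul(Rational(1, 2), -34, Rational(1, 79), Add(-4, 1027)), Add(-4363, 230)), -1) = Pow(Add(Mul(Rational(1, 2), -34, Rational(1, 79), 1023), -4133), -1) = Pow(Add(Rational(-17391, 79), -4133), -1) = Pow(Rational(-343898, 79), -1) = Rational(-79, 343898)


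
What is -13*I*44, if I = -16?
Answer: 9152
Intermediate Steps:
-13*I*44 = -13*(-16)*44 = 208*44 = 9152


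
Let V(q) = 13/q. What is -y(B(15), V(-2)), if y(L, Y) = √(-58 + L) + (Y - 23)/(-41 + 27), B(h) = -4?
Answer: -59/28 - I*√62 ≈ -2.1071 - 7.874*I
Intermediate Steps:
y(L, Y) = 23/14 + √(-58 + L) - Y/14 (y(L, Y) = √(-58 + L) + (-23 + Y)/(-14) = √(-58 + L) + (-23 + Y)*(-1/14) = √(-58 + L) + (23/14 - Y/14) = 23/14 + √(-58 + L) - Y/14)
-y(B(15), V(-2)) = -(23/14 + √(-58 - 4) - 13/(14*(-2))) = -(23/14 + √(-62) - 13*(-1)/(14*2)) = -(23/14 + I*√62 - 1/14*(-13/2)) = -(23/14 + I*√62 + 13/28) = -(59/28 + I*√62) = -59/28 - I*√62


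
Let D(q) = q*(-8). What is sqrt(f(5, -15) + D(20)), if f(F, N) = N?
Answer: 5*I*sqrt(7) ≈ 13.229*I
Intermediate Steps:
D(q) = -8*q
sqrt(f(5, -15) + D(20)) = sqrt(-15 - 8*20) = sqrt(-15 - 160) = sqrt(-175) = 5*I*sqrt(7)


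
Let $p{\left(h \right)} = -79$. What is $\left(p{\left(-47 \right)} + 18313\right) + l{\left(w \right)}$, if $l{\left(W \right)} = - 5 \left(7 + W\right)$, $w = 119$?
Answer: $17604$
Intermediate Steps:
$l{\left(W \right)} = -35 - 5 W$
$\left(p{\left(-47 \right)} + 18313\right) + l{\left(w \right)} = \left(-79 + 18313\right) - 630 = 18234 - 630 = 17604$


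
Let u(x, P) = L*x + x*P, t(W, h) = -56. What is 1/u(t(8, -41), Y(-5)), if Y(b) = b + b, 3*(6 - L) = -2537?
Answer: -3/141400 ≈ -2.1216e-5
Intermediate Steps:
L = 2555/3 (L = 6 - 1/3*(-2537) = 6 + 2537/3 = 2555/3 ≈ 851.67)
Y(b) = 2*b
u(x, P) = 2555*x/3 + P*x (u(x, P) = 2555*x/3 + x*P = 2555*x/3 + P*x)
1/u(t(8, -41), Y(-5)) = 1/((1/3)*(-56)*(2555 + 3*(2*(-5)))) = 1/((1/3)*(-56)*(2555 + 3*(-10))) = 1/((1/3)*(-56)*(2555 - 30)) = 1/((1/3)*(-56)*2525) = 1/(-141400/3) = -3/141400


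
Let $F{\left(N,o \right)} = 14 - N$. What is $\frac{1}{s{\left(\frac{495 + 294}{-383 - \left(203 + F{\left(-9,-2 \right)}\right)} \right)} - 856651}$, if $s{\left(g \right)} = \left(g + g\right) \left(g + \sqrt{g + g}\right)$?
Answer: $- \frac{1454743334439689}{1246202448668903093769} + \frac{21675934 i \sqrt{106778}}{1246202448668903093769} \approx -1.1673 \cdot 10^{-6} + 5.6837 \cdot 10^{-12} i$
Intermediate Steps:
$s{\left(g \right)} = 2 g \left(g + \sqrt{2} \sqrt{g}\right)$ ($s{\left(g \right)} = 2 g \left(g + \sqrt{2 g}\right) = 2 g \left(g + \sqrt{2} \sqrt{g}\right)$)
$\frac{1}{s{\left(\frac{495 + 294}{-383 - \left(203 + F{\left(-9,-2 \right)}\right)} \right)} - 856651} = \frac{1}{\left(2 \left(\frac{495 + 294}{-383 - \left(217 + 9\right)}\right)^{2} + 2 \sqrt{2} \left(\frac{495 + 294}{-383 - \left(217 + 9\right)}\right)^{\frac{3}{2}}\right) - 856651} = \frac{1}{\left(2 \left(\frac{789}{-383 - 226}\right)^{2} + 2 \sqrt{2} \left(\frac{789}{-383 - 226}\right)^{\frac{3}{2}}\right) - 856651} = \frac{1}{\left(2 \left(\frac{789}{-609}\right)^{2} + 2 \sqrt{2} \left(\frac{789}{-609}\right)^{\frac{3}{2}}\right) - 856651} = \frac{1}{\left(2 \left(789 \left(- \frac{1}{609}\right)\right)^{2} + 2 \sqrt{2} \left(789 \left(- \frac{1}{609}\right)\right)^{\frac{3}{2}}\right) - 856651} = \frac{1}{\left(2 \left(- \frac{263}{203}\right)^{2} + 2 \sqrt{2} \left(- \frac{263}{203}\right)^{\frac{3}{2}}\right) - 856651} = \frac{1}{\left(2 \cdot \frac{69169}{41209} + 2 \sqrt{2} \left(- \frac{263 i \sqrt{53389}}{41209}\right)\right) - 856651} = \frac{1}{\left(\frac{138338}{41209} - \frac{526 i \sqrt{106778}}{41209}\right) - 856651} = \frac{1}{- \frac{35301592721}{41209} - \frac{526 i \sqrt{106778}}{41209}}$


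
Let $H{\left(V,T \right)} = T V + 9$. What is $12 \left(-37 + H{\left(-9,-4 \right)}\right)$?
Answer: $96$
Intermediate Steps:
$H{\left(V,T \right)} = 9 + T V$
$12 \left(-37 + H{\left(-9,-4 \right)}\right) = 12 \left(-37 + \left(9 - -36\right)\right) = 12 \left(-37 + \left(9 + 36\right)\right) = 12 \left(-37 + 45\right) = 12 \cdot 8 = 96$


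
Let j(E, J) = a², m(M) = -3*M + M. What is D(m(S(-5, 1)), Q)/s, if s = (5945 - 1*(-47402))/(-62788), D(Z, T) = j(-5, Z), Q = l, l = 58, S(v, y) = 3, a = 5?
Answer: -1569700/53347 ≈ -29.424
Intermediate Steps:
m(M) = -2*M
Q = 58
j(E, J) = 25 (j(E, J) = 5² = 25)
D(Z, T) = 25
s = -53347/62788 (s = (5945 + 47402)*(-1/62788) = 53347*(-1/62788) = -53347/62788 ≈ -0.84964)
D(m(S(-5, 1)), Q)/s = 25/(-53347/62788) = 25*(-62788/53347) = -1569700/53347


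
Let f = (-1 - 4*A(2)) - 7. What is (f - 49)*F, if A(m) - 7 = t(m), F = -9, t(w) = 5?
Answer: 945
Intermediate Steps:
A(m) = 12 (A(m) = 7 + 5 = 12)
f = -56 (f = (-1 - 4*12) - 7 = (-1 - 48) - 7 = -49 - 7 = -56)
(f - 49)*F = (-56 - 49)*(-9) = -105*(-9) = 945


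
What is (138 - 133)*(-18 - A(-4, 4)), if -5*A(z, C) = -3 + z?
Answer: -97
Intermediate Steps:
A(z, C) = ⅗ - z/5 (A(z, C) = -(-3 + z)/5 = ⅗ - z/5)
(138 - 133)*(-18 - A(-4, 4)) = (138 - 133)*(-18 - (⅗ - ⅕*(-4))) = 5*(-18 - (⅗ + ⅘)) = 5*(-18 - 1*7/5) = 5*(-18 - 7/5) = 5*(-97/5) = -97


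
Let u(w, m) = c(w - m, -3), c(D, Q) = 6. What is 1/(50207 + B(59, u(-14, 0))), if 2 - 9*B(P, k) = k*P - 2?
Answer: 9/451513 ≈ 1.9933e-5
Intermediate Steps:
u(w, m) = 6
B(P, k) = 4/9 - P*k/9 (B(P, k) = 2/9 - (k*P - 2)/9 = 2/9 - (P*k - 2)/9 = 2/9 - (-2 + P*k)/9 = 2/9 + (2/9 - P*k/9) = 4/9 - P*k/9)
1/(50207 + B(59, u(-14, 0))) = 1/(50207 + (4/9 - 1/9*59*6)) = 1/(50207 + (4/9 - 118/3)) = 1/(50207 - 350/9) = 1/(451513/9) = 9/451513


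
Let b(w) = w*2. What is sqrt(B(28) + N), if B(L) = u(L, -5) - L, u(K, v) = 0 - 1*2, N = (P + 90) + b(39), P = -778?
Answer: 8*I*sqrt(10) ≈ 25.298*I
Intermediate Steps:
b(w) = 2*w
N = -610 (N = (-778 + 90) + 2*39 = -688 + 78 = -610)
u(K, v) = -2 (u(K, v) = 0 - 2 = -2)
B(L) = -2 - L
sqrt(B(28) + N) = sqrt((-2 - 1*28) - 610) = sqrt((-2 - 28) - 610) = sqrt(-30 - 610) = sqrt(-640) = 8*I*sqrt(10)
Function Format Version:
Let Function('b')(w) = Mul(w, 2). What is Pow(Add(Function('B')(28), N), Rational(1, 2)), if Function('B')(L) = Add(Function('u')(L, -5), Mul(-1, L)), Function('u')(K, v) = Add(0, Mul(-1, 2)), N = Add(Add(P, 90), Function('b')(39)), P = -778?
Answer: Mul(8, I, Pow(10, Rational(1, 2))) ≈ Mul(25.298, I)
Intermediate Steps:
Function('b')(w) = Mul(2, w)
N = -610 (N = Add(Add(-778, 90), Mul(2, 39)) = Add(-688, 78) = -610)
Function('u')(K, v) = -2 (Function('u')(K, v) = Add(0, -2) = -2)
Function('B')(L) = Add(-2, Mul(-1, L))
Pow(Add(Function('B')(28), N), Rational(1, 2)) = Pow(Add(Add(-2, Mul(-1, 28)), -610), Rational(1, 2)) = Pow(Add(Add(-2, -28), -610), Rational(1, 2)) = Pow(Add(-30, -610), Rational(1, 2)) = Pow(-640, Rational(1, 2)) = Mul(8, I, Pow(10, Rational(1, 2)))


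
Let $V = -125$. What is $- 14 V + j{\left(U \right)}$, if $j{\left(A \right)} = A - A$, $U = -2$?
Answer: $1750$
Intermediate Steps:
$j{\left(A \right)} = 0$
$- 14 V + j{\left(U \right)} = \left(-14\right) \left(-125\right) + 0 = 1750 + 0 = 1750$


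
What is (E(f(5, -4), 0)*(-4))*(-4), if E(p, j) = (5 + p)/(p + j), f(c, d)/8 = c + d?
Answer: 26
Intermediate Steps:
f(c, d) = 8*c + 8*d (f(c, d) = 8*(c + d) = 8*c + 8*d)
E(p, j) = (5 + p)/(j + p)
(E(f(5, -4), 0)*(-4))*(-4) = (((5 + (8*5 + 8*(-4)))/(0 + (8*5 + 8*(-4))))*(-4))*(-4) = (((5 + (40 - 32))/(0 + (40 - 32)))*(-4))*(-4) = (((5 + 8)/(0 + 8))*(-4))*(-4) = ((13/8)*(-4))*(-4) = -13/2*(-4) = 26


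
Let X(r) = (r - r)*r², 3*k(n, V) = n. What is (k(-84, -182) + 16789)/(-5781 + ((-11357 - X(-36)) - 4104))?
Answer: -16761/21242 ≈ -0.78905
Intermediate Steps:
k(n, V) = n/3
X(r) = 0 (X(r) = 0*r² = 0)
(k(-84, -182) + 16789)/(-5781 + ((-11357 - X(-36)) - 4104)) = ((⅓)*(-84) + 16789)/(-5781 + ((-11357 - 1*0) - 4104)) = (-28 + 16789)/(-5781 + ((-11357 + 0) - 4104)) = 16761/(-5781 + (-11357 - 4104)) = 16761/(-5781 - 15461) = 16761/(-21242) = 16761*(-1/21242) = -16761/21242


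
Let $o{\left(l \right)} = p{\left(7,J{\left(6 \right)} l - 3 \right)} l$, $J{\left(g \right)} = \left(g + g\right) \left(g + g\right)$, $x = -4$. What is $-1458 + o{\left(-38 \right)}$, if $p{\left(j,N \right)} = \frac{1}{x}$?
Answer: $- \frac{2897}{2} \approx -1448.5$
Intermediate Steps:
$J{\left(g \right)} = 4 g^{2}$ ($J{\left(g \right)} = 2 g 2 g = 4 g^{2}$)
$p{\left(j,N \right)} = - \frac{1}{4}$ ($p{\left(j,N \right)} = \frac{1}{-4} = - \frac{1}{4}$)
$o{\left(l \right)} = - \frac{l}{4}$
$-1458 + o{\left(-38 \right)} = -1458 - - \frac{19}{2} = -1458 + \frac{19}{2} = - \frac{2897}{2}$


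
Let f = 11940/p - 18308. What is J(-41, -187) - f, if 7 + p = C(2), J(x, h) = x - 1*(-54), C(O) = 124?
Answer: 710539/39 ≈ 18219.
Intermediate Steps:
J(x, h) = 54 + x (J(x, h) = x + 54 = 54 + x)
p = 117 (p = -7 + 124 = 117)
f = -710032/39 (f = 11940/117 - 18308 = 11940*(1/117) - 18308 = 3980/39 - 18308 = -710032/39 ≈ -18206.)
J(-41, -187) - f = (54 - 41) - 1*(-710032/39) = 13 + 710032/39 = 710539/39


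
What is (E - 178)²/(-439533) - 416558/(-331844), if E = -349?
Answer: 45464142569/72928194426 ≈ 0.62341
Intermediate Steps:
(E - 178)²/(-439533) - 416558/(-331844) = (-349 - 178)²/(-439533) - 416558/(-331844) = (-527)²*(-1/439533) - 416558*(-1/331844) = 277729*(-1/439533) + 208279/165922 = -277729/439533 + 208279/165922 = 45464142569/72928194426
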